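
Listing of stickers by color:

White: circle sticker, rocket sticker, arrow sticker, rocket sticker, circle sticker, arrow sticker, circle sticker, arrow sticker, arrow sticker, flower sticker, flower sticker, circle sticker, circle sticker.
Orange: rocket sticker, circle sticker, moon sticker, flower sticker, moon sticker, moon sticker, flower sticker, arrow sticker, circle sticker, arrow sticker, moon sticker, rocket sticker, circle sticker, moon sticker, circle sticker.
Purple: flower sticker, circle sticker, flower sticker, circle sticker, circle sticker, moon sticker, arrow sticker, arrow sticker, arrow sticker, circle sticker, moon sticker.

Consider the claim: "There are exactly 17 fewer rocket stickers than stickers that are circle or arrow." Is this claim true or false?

There are 4 rocket stickers.
There are 22 stickers that are circle or arrow.
The claim requires 22 − 4 (= 18) to equal 17, which does not hold.

False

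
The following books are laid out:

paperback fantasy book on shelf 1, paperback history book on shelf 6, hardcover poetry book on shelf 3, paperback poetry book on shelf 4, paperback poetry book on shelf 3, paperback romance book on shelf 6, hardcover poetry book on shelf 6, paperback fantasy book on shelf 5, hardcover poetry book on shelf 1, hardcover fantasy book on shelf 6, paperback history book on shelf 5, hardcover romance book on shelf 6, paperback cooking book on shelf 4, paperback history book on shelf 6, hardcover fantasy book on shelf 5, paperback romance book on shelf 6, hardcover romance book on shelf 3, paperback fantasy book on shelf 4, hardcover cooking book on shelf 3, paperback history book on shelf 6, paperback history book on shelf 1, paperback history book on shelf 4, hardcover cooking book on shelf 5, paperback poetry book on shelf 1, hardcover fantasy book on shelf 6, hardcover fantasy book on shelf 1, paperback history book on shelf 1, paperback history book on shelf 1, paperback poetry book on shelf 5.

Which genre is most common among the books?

history

Counts by genre: history 8, fantasy 7, poetry 7, romance 4, cooking 3.
The maximum is 8, held uniquely by history.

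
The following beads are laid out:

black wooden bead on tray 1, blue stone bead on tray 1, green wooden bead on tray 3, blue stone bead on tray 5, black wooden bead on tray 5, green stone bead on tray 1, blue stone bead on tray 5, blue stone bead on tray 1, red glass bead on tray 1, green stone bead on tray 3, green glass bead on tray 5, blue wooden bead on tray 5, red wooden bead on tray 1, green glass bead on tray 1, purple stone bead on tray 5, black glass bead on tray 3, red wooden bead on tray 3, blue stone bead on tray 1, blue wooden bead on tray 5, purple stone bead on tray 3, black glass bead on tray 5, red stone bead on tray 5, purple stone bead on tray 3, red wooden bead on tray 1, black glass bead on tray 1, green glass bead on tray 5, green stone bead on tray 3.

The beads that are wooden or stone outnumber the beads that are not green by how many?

0

beads that are wooden or stone: 20.
beads that are not green: 20.
20 − 20 = 0.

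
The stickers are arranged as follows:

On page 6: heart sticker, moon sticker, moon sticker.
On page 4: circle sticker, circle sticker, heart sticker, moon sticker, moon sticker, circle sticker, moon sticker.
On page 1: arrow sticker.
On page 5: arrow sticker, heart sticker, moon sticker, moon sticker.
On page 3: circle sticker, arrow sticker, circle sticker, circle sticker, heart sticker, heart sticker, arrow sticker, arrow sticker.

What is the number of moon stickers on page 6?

2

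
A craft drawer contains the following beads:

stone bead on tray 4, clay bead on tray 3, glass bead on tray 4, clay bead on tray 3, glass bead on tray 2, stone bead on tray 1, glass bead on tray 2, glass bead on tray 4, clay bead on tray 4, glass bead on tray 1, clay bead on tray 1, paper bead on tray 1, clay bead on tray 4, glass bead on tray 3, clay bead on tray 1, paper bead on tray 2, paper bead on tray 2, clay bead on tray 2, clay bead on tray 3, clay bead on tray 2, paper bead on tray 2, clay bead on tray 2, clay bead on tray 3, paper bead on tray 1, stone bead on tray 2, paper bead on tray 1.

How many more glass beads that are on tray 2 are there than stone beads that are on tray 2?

1

glass beads on tray 2: 2.
stone beads on tray 2: 1.
2 − 1 = 1.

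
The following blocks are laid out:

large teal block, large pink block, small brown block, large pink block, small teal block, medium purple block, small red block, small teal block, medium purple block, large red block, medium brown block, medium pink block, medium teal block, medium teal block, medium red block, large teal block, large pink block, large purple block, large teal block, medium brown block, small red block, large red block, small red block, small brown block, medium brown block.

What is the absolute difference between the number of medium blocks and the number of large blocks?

medium blocks: 9. large blocks: 9.
|9 − 9| = 9 − 9 = 0.

0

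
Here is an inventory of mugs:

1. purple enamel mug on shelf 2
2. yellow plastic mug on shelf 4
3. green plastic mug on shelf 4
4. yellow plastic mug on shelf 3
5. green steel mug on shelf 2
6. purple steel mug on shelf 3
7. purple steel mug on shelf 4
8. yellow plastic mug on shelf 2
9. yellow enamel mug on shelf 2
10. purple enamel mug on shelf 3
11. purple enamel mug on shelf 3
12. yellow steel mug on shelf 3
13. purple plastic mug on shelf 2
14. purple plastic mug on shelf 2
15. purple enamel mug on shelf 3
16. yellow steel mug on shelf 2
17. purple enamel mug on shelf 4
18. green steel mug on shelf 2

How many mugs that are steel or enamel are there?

enamel: 6; steel: 6; together 6 + 6 = 12.

12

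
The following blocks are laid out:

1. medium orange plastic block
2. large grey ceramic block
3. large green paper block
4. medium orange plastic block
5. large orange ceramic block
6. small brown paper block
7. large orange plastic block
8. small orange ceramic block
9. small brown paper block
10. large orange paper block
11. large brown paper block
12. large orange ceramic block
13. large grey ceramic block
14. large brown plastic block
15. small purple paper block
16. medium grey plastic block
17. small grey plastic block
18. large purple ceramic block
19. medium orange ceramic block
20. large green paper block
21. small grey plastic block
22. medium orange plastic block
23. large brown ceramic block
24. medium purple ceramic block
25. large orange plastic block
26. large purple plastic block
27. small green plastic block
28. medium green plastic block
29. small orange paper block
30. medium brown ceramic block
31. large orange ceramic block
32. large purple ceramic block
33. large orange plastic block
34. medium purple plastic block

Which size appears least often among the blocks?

Counts by size: large 17, medium 9, small 8.
The minimum is 8, held uniquely by small.

small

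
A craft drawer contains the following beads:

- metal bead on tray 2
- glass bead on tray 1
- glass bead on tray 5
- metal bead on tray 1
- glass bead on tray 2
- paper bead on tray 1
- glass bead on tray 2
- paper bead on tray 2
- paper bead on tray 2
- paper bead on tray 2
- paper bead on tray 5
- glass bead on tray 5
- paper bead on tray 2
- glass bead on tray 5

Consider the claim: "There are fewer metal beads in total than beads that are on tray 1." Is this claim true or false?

True

|metal beads| = 2.
|beads on tray 1| = 3.
The claim requires 2 < 3, which holds.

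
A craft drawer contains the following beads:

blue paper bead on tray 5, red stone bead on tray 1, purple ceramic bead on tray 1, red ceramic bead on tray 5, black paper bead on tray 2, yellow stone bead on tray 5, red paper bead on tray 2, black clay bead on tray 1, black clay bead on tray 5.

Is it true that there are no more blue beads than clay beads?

|blue beads| = 1.
|clay beads| = 2.
The claim requires 1 ≤ 2, which holds.

True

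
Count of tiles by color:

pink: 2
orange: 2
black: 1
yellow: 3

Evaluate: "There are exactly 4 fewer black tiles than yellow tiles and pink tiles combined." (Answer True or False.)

black tiles: 1.
yellow tiles: 3; pink tiles: 2; combined: 3 + 2 = 5.
The claim requires 5 − 1 (= 4) to equal 4, which holds.

True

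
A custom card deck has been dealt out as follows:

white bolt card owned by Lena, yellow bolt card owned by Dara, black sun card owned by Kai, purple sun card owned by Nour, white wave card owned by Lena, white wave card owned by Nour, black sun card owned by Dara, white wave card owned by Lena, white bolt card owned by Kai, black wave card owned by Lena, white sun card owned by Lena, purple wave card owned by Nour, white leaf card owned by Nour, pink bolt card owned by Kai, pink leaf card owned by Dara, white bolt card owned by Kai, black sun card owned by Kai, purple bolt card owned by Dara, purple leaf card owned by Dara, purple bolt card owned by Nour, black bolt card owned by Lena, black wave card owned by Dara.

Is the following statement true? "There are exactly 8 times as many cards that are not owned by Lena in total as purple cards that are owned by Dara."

True

|cards that are not owned by Lena| = 16.
|purple cards owned by Dara| = 2.
The claim requires 16 = 8 × 2 = 16, which holds.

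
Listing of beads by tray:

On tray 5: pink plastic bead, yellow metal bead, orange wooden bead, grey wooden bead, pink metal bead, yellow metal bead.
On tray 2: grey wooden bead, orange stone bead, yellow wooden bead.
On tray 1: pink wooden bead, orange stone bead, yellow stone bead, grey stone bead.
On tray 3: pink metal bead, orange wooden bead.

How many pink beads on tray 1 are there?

1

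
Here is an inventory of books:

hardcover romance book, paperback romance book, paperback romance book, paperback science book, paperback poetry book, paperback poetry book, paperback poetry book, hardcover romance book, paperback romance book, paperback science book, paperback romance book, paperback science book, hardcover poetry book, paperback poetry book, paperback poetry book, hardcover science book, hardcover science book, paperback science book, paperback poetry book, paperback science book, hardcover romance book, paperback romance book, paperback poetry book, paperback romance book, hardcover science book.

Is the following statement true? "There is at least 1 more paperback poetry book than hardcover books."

False

paperback poetry books: 7.
hardcover books: 7.
The claim requires 7 − 7 = 0 ≥ 1, which does not hold.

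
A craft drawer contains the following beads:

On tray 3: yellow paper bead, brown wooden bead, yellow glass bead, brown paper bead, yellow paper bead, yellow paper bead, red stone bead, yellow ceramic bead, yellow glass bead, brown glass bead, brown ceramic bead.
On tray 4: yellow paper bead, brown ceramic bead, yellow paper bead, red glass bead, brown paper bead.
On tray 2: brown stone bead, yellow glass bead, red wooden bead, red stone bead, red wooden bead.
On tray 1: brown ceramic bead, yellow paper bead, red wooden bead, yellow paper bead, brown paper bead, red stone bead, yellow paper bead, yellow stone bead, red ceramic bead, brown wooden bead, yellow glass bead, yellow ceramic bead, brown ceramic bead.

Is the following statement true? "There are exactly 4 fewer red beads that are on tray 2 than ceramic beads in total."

red beads on tray 2: 3.
ceramic beads: 7.
The claim requires 7 − 3 (= 4) to equal 4, which holds.

True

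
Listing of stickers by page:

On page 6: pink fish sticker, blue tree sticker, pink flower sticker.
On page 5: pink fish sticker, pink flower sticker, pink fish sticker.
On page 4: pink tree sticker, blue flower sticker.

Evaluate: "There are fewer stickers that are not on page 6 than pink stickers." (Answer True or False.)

True

There are 5 stickers that are not on page 6.
There are 6 pink stickers.
The claim requires 5 < 6, which holds.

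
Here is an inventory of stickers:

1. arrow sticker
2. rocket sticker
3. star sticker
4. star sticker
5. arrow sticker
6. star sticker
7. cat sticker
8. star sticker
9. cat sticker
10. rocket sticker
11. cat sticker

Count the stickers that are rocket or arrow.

4

arrow: 2; rocket: 2; together 2 + 2 = 4.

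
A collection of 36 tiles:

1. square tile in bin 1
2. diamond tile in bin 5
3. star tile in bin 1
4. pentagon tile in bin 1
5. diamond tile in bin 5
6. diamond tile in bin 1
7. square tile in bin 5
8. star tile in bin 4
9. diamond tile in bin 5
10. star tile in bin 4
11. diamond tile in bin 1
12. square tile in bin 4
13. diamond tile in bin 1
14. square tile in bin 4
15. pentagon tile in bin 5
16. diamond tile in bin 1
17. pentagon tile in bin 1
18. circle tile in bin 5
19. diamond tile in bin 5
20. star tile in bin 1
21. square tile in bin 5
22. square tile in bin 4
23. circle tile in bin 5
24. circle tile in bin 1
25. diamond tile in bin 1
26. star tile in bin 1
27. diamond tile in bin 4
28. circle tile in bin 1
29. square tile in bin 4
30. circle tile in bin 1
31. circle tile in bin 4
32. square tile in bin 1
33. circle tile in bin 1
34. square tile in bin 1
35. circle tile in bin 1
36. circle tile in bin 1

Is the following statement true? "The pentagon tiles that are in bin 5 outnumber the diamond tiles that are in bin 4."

False

pentagon tiles in bin 5: 1.
diamond tiles in bin 4: 1.
The claim requires 1 > 1, which does not hold.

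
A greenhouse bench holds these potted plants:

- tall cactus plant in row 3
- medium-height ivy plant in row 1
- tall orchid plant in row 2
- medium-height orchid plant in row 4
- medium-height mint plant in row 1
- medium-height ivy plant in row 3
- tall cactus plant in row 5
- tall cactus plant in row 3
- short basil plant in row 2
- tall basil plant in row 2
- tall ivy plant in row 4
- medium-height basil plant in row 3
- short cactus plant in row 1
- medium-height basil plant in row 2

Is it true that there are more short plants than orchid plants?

There are 2 short plants.
There are 2 orchid plants.
The claim requires 2 > 2, which does not hold.

False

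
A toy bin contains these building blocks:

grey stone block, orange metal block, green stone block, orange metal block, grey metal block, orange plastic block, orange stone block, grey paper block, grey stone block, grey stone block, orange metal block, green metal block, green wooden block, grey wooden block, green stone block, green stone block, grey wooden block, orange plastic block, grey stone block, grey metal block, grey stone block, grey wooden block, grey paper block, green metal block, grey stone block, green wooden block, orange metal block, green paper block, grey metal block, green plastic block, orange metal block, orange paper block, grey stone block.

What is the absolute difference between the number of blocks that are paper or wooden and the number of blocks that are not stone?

blocks that are paper or wooden: 9. blocks that are not stone: 22.
|9 − 22| = 22 − 9 = 13.

13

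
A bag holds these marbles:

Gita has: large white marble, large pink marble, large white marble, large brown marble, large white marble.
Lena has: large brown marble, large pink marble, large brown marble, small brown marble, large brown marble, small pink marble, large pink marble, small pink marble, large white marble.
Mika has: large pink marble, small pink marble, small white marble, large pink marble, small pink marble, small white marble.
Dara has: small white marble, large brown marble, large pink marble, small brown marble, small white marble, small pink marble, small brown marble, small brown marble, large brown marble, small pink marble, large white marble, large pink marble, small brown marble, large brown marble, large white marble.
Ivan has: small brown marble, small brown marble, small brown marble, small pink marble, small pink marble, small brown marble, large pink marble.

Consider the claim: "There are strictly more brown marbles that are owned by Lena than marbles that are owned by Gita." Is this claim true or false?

False

Count of brown marbles owned by Lena: 4.
Count of marbles owned by Gita: 5.
The claim requires 4 > 5, which does not hold.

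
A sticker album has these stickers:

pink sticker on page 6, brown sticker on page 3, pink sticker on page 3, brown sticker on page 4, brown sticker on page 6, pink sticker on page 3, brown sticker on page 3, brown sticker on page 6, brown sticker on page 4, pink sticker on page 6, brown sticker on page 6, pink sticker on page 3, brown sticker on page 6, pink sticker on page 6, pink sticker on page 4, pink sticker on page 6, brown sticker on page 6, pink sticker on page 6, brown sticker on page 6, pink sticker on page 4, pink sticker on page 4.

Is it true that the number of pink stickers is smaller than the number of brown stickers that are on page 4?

pink stickers: 11.
brown stickers on page 4: 2.
The claim requires 11 < 2, which does not hold.

False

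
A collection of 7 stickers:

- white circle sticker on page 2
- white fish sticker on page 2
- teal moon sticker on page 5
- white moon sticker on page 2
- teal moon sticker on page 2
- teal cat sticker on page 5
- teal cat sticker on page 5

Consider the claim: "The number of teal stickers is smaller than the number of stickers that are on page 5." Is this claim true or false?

False

There are 4 teal stickers.
There are 3 stickers on page 5.
The claim requires 4 < 3, which does not hold.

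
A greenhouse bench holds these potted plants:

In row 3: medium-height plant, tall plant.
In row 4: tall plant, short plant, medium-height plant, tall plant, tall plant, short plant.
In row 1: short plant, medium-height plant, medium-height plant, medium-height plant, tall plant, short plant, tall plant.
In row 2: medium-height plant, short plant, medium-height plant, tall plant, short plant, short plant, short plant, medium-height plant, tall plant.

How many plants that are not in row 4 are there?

18

Total plants: 24; with the excluded value: 6; remaining 24 − 6 = 18.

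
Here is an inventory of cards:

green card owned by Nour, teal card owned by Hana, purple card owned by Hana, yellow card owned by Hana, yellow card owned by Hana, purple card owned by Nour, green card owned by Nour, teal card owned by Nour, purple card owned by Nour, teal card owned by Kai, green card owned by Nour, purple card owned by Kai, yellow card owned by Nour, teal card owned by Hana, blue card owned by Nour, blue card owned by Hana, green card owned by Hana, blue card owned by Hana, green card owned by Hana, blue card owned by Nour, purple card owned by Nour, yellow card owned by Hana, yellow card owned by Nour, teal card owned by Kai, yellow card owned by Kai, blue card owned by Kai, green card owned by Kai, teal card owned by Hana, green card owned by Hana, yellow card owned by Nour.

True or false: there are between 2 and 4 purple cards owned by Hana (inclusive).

False

purple cards owned by Hana: 1.
The claim requires 2 ≤ 1 ≤ 4, which does not hold.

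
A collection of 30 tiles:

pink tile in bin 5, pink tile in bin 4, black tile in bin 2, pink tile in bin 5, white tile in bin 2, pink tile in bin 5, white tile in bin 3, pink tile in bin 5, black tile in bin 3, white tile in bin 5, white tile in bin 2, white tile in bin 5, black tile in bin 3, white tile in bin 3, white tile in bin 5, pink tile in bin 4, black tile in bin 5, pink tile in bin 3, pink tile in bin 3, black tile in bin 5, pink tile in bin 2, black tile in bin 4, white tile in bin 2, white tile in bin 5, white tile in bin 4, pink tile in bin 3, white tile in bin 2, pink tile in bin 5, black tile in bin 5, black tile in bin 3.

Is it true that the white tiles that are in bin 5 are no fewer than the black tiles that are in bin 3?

True

There are 4 white tiles in bin 5.
There are 3 black tiles in bin 3.
The claim requires 4 ≥ 3, which holds.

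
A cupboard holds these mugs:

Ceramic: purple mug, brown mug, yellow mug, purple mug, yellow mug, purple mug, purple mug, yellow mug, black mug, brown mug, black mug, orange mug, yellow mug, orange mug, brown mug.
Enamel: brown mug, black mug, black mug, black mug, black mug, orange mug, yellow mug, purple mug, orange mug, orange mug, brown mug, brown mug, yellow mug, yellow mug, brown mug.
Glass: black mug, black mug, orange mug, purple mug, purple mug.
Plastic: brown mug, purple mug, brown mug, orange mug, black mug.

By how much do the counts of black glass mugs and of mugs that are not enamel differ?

23

black glass mugs: 2. mugs that are not enamel: 25.
|2 − 25| = 25 − 2 = 23.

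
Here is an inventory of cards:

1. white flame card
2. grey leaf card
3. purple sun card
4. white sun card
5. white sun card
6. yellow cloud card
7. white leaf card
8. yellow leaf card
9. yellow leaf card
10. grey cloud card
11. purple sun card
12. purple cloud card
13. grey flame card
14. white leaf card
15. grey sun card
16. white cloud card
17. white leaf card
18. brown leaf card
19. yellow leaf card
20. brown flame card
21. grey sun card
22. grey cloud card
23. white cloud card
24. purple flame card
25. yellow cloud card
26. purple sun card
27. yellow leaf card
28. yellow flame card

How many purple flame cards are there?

1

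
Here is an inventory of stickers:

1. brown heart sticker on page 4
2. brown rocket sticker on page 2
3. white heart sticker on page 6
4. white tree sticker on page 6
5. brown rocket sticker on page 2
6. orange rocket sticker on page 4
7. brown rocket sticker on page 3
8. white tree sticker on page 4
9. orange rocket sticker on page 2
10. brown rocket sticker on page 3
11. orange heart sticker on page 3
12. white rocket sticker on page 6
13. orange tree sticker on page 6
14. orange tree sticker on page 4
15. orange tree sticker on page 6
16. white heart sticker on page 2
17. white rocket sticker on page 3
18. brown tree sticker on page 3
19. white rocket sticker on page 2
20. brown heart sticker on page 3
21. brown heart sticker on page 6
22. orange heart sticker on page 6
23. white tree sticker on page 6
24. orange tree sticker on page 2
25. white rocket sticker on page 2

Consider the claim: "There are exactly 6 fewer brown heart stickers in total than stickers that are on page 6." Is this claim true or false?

|brown heart stickers| = 3.
|stickers on page 6| = 8.
The claim requires 8 − 3 (= 5) to equal 6, which does not hold.

False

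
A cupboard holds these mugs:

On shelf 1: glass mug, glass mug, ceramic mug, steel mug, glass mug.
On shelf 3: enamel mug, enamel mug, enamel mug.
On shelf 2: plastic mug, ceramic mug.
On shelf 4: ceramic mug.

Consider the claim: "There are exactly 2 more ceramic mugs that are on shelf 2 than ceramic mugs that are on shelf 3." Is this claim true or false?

|ceramic mugs on shelf 2| = 1.
|ceramic mugs on shelf 3| = 0.
The claim requires 1 − 0 (= 1) to equal 2, which does not hold.

False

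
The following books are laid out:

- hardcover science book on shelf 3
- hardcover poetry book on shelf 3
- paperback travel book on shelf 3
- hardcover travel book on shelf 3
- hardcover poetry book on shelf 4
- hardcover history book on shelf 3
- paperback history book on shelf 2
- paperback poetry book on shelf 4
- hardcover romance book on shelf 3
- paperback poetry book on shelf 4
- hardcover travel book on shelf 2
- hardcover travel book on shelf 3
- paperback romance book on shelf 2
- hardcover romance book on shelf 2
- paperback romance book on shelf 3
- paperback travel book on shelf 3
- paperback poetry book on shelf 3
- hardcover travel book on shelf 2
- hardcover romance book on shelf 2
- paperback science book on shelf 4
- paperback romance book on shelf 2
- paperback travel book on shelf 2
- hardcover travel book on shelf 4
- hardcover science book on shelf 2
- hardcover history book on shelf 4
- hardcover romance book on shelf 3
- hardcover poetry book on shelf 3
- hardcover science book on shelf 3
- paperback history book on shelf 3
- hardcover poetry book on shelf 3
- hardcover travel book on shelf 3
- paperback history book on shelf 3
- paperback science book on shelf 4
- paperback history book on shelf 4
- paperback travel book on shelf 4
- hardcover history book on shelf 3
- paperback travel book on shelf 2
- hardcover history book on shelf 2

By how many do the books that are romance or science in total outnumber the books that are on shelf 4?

3

books that are romance or science: 12.
books on shelf 4: 9.
12 − 9 = 3.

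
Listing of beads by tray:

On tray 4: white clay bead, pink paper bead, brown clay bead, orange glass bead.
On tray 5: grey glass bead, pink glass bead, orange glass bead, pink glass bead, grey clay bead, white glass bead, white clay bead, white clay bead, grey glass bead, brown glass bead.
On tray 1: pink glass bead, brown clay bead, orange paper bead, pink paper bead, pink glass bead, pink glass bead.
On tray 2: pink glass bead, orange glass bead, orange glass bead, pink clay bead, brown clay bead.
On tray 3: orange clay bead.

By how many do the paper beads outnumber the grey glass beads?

1

paper beads: 3.
grey glass beads: 2.
3 − 2 = 1.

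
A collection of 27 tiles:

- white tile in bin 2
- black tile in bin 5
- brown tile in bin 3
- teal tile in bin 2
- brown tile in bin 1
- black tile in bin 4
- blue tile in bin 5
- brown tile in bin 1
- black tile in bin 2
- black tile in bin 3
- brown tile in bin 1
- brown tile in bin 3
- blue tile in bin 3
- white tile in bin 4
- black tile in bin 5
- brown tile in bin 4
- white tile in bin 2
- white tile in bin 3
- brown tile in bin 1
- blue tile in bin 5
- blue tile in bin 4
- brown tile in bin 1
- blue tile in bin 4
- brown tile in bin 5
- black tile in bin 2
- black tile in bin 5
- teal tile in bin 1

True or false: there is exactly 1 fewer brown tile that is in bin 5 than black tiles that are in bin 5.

There is 1 brown tile in bin 5.
There are 3 black tiles in bin 5.
The claim requires 3 − 1 (= 2) to equal 1, which does not hold.

False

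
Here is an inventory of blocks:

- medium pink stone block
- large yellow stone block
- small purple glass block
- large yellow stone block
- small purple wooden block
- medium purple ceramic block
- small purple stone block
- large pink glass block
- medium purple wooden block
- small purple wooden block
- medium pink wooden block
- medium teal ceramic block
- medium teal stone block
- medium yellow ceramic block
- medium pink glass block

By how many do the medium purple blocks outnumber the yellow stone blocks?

0

medium purple blocks: 2.
yellow stone blocks: 2.
2 − 2 = 0.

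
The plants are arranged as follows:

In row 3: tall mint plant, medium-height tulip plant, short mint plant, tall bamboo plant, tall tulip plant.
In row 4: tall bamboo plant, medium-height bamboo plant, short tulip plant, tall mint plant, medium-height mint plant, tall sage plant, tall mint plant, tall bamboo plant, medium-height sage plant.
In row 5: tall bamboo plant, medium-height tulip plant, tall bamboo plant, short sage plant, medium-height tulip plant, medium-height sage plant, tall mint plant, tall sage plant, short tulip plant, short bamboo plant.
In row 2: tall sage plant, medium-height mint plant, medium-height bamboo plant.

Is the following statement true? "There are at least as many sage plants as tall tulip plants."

sage plants: 6.
tall tulip plants: 1.
The claim requires 6 ≥ 1, which holds.

True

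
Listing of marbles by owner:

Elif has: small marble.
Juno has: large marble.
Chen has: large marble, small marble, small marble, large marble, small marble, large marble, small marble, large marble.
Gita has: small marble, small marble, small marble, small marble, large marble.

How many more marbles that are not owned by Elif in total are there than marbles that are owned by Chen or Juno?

5

marbles that are not owned by Elif: 14.
marbles owned by Chen or Juno: 9.
14 − 9 = 5.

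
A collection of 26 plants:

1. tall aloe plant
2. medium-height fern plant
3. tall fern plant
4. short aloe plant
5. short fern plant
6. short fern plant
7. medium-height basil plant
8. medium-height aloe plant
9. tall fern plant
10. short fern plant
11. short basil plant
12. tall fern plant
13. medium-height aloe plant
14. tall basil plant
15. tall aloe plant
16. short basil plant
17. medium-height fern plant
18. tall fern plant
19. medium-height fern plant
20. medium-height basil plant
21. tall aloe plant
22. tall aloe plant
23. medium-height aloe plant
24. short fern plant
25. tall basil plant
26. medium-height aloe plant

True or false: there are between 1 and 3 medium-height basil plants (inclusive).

There are 2 medium-height basil plants.
The claim requires 1 ≤ 2 ≤ 3, which holds.

True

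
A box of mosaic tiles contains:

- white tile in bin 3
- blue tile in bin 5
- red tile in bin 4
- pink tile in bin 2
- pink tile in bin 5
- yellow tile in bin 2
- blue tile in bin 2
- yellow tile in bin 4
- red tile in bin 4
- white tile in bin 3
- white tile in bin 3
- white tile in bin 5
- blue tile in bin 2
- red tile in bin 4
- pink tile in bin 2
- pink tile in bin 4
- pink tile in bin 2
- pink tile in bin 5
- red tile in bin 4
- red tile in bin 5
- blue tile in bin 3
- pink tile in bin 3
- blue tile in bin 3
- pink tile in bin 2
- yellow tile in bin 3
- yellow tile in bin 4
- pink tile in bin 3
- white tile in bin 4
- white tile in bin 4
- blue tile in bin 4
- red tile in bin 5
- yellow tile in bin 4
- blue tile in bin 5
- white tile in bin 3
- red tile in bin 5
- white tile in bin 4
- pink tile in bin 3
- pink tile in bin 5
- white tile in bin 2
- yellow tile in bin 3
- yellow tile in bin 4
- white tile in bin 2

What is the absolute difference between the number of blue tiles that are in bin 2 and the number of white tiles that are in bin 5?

1

blue tiles in bin 2: 2. white tiles in bin 5: 1.
|2 − 1| = 2 − 1 = 1.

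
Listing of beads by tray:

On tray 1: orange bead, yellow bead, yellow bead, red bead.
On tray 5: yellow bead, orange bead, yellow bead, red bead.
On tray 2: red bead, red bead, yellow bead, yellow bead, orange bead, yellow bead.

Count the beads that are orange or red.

7

orange: 3; red: 4; together 3 + 4 = 7.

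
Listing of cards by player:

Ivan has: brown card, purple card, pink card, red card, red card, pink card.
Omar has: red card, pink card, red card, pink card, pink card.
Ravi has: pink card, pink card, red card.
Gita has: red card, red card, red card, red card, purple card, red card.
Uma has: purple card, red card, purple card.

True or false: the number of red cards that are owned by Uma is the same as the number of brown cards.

True

red cards owned by Uma: 1.
brown cards: 1.
The claim requires 1 = 1, which holds.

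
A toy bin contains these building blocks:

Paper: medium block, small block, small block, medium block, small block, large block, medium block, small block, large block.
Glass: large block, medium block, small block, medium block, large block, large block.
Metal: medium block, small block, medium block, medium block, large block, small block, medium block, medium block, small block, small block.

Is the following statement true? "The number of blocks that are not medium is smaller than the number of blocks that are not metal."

|blocks that are not medium| = 15.
|blocks that are not metal| = 15.
The claim requires 15 < 15, which does not hold.

False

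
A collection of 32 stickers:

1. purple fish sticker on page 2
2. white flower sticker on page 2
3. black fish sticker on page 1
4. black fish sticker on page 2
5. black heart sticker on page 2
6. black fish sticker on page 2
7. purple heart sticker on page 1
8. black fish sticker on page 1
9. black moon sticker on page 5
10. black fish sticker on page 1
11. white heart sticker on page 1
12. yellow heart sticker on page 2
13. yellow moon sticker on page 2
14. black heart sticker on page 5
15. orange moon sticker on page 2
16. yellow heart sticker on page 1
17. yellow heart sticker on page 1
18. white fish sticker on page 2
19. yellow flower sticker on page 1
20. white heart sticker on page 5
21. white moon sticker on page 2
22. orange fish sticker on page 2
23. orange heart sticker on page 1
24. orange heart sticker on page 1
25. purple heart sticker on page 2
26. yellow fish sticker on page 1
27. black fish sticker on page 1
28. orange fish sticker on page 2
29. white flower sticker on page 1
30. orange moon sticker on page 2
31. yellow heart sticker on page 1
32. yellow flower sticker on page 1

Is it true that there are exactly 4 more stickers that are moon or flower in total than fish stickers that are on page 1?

stickers that are moon or flower: 9.
fish stickers on page 1: 5.
The claim requires 9 − 5 (= 4) to equal 4, which holds.

True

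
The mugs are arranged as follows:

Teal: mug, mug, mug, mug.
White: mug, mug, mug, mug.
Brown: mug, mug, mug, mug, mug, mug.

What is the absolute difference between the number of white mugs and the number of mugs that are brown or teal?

white mugs: 4. mugs that are brown or teal: 10.
|4 − 10| = 10 − 4 = 6.

6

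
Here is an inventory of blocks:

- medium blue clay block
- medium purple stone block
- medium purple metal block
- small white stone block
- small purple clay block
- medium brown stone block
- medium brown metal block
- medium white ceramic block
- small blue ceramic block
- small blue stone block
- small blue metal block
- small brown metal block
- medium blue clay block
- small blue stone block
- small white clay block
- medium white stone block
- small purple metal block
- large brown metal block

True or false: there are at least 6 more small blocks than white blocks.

False

There are 9 small blocks.
There are 4 white blocks.
The claim requires 9 − 4 = 5 ≥ 6, which does not hold.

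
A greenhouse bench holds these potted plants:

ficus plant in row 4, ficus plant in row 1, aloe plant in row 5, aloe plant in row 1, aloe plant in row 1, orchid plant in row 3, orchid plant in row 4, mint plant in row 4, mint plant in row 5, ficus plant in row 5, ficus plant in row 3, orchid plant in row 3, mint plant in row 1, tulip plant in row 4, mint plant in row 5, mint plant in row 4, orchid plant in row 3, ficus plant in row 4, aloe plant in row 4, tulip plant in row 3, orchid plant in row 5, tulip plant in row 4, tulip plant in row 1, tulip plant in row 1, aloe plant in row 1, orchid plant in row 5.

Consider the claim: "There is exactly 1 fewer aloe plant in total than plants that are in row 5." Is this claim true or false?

|aloe plants| = 5.
|plants in row 5| = 6.
The claim requires 6 − 5 (= 1) to equal 1, which holds.

True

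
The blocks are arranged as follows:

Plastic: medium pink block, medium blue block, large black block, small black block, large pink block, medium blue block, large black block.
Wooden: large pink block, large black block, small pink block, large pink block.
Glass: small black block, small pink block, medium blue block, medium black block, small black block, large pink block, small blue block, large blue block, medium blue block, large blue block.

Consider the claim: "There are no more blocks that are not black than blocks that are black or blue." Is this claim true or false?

True

blocks that are not black: 14.
blocks that are black or blue: 14.
The claim requires 14 ≤ 14, which holds.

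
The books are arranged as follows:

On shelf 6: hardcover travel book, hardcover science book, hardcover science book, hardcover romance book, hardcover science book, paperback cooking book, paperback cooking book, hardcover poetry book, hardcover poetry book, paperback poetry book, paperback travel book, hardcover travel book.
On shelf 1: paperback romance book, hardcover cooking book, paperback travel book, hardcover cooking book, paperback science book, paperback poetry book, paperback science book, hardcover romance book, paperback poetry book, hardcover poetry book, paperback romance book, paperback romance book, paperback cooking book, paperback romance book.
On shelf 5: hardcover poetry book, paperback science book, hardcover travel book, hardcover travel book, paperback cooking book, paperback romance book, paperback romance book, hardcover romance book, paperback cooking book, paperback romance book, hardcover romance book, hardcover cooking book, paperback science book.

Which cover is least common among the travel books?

paperback

Counts by cover (restricted to travel books): hardcover 4, paperback 2.
The minimum is 2, held uniquely by paperback.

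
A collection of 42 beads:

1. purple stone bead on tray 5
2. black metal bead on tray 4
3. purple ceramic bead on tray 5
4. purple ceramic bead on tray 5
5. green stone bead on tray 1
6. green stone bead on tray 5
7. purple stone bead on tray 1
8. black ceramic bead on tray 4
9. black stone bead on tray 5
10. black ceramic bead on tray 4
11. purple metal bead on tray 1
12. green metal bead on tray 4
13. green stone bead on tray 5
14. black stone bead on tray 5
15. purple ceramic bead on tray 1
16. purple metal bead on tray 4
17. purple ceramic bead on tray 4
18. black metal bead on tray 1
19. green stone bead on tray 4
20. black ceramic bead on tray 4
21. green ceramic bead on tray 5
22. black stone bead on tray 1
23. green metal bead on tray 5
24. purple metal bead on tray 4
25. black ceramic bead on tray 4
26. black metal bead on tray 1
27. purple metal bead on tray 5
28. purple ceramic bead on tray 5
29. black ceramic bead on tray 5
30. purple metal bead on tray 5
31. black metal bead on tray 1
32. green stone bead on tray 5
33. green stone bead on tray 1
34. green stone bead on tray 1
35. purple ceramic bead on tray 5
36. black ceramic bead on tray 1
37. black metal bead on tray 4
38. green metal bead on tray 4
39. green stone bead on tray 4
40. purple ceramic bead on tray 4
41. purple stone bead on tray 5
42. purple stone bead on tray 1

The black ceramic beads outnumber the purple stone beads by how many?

black ceramic beads: 6.
purple stone beads: 4.
6 − 4 = 2.

2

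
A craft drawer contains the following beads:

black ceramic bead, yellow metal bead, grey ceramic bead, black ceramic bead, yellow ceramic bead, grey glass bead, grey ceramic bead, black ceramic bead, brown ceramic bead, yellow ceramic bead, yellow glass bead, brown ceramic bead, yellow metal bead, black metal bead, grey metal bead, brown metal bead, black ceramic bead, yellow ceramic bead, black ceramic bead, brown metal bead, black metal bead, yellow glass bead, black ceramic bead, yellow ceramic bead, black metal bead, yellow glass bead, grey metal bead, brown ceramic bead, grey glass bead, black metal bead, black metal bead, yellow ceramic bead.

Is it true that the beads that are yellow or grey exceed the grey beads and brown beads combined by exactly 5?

True

There are 16 beads that are yellow or grey.
grey beads: 6; brown beads: 5; combined: 6 + 5 = 11.
The claim requires 16 − 11 (= 5) to equal 5, which holds.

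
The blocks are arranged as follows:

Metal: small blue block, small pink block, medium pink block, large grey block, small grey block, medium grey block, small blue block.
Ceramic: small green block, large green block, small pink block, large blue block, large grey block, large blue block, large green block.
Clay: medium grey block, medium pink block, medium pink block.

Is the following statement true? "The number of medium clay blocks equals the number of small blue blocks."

False

|medium clay blocks| = 3.
|small blue blocks| = 2.
The claim requires 3 = 2, which does not hold.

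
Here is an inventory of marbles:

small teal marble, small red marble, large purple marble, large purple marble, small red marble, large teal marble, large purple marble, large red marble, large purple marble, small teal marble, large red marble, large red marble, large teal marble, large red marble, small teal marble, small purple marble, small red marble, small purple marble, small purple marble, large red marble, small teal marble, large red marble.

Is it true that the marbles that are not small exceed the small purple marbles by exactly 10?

False

There are 12 marbles that are not small.
There are 3 small purple marbles.
The claim requires 12 − 3 (= 9) to equal 10, which does not hold.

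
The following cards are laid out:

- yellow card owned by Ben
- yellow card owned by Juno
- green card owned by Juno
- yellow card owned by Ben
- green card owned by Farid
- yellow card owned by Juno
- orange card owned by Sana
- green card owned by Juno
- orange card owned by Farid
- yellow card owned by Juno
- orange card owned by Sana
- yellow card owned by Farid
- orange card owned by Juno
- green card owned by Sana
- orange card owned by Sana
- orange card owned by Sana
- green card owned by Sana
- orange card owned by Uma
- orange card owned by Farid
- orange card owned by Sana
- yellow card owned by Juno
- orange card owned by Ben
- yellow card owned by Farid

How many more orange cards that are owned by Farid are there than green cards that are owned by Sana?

0

orange cards owned by Farid: 2.
green cards owned by Sana: 2.
2 − 2 = 0.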